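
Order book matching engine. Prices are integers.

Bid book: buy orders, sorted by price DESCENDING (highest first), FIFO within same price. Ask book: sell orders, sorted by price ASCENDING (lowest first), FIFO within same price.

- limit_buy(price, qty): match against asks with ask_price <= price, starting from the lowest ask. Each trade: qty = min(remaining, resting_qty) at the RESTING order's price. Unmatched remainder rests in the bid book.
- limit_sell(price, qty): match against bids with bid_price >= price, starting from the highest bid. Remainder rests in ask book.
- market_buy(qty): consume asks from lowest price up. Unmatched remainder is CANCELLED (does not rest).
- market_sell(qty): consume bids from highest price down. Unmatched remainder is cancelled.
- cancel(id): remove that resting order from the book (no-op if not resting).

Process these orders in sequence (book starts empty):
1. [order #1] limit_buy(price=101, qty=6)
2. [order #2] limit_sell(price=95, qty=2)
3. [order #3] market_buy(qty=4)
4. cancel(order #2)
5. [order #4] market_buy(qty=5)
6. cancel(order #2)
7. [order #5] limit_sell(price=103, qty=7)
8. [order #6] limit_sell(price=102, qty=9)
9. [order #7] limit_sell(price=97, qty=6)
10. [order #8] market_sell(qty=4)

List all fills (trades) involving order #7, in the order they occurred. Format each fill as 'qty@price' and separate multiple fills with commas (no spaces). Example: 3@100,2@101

Answer: 4@101

Derivation:
After op 1 [order #1] limit_buy(price=101, qty=6): fills=none; bids=[#1:6@101] asks=[-]
After op 2 [order #2] limit_sell(price=95, qty=2): fills=#1x#2:2@101; bids=[#1:4@101] asks=[-]
After op 3 [order #3] market_buy(qty=4): fills=none; bids=[#1:4@101] asks=[-]
After op 4 cancel(order #2): fills=none; bids=[#1:4@101] asks=[-]
After op 5 [order #4] market_buy(qty=5): fills=none; bids=[#1:4@101] asks=[-]
After op 6 cancel(order #2): fills=none; bids=[#1:4@101] asks=[-]
After op 7 [order #5] limit_sell(price=103, qty=7): fills=none; bids=[#1:4@101] asks=[#5:7@103]
After op 8 [order #6] limit_sell(price=102, qty=9): fills=none; bids=[#1:4@101] asks=[#6:9@102 #5:7@103]
After op 9 [order #7] limit_sell(price=97, qty=6): fills=#1x#7:4@101; bids=[-] asks=[#7:2@97 #6:9@102 #5:7@103]
After op 10 [order #8] market_sell(qty=4): fills=none; bids=[-] asks=[#7:2@97 #6:9@102 #5:7@103]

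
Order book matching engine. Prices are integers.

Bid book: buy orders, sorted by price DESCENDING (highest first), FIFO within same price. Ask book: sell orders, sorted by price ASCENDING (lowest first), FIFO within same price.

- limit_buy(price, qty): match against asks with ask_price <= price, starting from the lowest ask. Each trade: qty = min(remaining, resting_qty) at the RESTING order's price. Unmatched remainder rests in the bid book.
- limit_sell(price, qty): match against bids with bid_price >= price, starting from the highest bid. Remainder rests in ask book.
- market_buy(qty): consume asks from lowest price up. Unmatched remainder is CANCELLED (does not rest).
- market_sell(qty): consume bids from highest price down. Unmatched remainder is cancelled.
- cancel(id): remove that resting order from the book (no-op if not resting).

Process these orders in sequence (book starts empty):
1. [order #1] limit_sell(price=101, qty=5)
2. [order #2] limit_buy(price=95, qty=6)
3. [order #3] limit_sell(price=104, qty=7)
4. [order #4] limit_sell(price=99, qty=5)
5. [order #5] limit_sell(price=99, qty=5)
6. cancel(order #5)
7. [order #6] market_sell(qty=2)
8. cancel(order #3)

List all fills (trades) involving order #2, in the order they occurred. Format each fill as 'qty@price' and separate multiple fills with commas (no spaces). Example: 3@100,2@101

Answer: 2@95

Derivation:
After op 1 [order #1] limit_sell(price=101, qty=5): fills=none; bids=[-] asks=[#1:5@101]
After op 2 [order #2] limit_buy(price=95, qty=6): fills=none; bids=[#2:6@95] asks=[#1:5@101]
After op 3 [order #3] limit_sell(price=104, qty=7): fills=none; bids=[#2:6@95] asks=[#1:5@101 #3:7@104]
After op 4 [order #4] limit_sell(price=99, qty=5): fills=none; bids=[#2:6@95] asks=[#4:5@99 #1:5@101 #3:7@104]
After op 5 [order #5] limit_sell(price=99, qty=5): fills=none; bids=[#2:6@95] asks=[#4:5@99 #5:5@99 #1:5@101 #3:7@104]
After op 6 cancel(order #5): fills=none; bids=[#2:6@95] asks=[#4:5@99 #1:5@101 #3:7@104]
After op 7 [order #6] market_sell(qty=2): fills=#2x#6:2@95; bids=[#2:4@95] asks=[#4:5@99 #1:5@101 #3:7@104]
After op 8 cancel(order #3): fills=none; bids=[#2:4@95] asks=[#4:5@99 #1:5@101]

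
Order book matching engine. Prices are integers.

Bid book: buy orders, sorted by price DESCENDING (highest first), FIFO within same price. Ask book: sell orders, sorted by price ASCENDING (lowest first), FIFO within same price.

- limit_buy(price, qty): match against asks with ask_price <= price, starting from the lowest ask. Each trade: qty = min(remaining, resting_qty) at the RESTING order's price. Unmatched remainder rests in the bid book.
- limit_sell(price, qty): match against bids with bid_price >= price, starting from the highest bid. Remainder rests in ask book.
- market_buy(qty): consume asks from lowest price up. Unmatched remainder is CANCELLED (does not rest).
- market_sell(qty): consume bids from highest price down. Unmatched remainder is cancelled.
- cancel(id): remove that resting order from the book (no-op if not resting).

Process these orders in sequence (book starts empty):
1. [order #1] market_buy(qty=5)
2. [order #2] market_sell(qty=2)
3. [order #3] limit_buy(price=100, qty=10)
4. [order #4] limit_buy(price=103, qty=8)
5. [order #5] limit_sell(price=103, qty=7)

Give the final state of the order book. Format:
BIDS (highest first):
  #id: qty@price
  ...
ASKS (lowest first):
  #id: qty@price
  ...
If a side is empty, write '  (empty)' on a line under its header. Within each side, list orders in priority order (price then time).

After op 1 [order #1] market_buy(qty=5): fills=none; bids=[-] asks=[-]
After op 2 [order #2] market_sell(qty=2): fills=none; bids=[-] asks=[-]
After op 3 [order #3] limit_buy(price=100, qty=10): fills=none; bids=[#3:10@100] asks=[-]
After op 4 [order #4] limit_buy(price=103, qty=8): fills=none; bids=[#4:8@103 #3:10@100] asks=[-]
After op 5 [order #5] limit_sell(price=103, qty=7): fills=#4x#5:7@103; bids=[#4:1@103 #3:10@100] asks=[-]

Answer: BIDS (highest first):
  #4: 1@103
  #3: 10@100
ASKS (lowest first):
  (empty)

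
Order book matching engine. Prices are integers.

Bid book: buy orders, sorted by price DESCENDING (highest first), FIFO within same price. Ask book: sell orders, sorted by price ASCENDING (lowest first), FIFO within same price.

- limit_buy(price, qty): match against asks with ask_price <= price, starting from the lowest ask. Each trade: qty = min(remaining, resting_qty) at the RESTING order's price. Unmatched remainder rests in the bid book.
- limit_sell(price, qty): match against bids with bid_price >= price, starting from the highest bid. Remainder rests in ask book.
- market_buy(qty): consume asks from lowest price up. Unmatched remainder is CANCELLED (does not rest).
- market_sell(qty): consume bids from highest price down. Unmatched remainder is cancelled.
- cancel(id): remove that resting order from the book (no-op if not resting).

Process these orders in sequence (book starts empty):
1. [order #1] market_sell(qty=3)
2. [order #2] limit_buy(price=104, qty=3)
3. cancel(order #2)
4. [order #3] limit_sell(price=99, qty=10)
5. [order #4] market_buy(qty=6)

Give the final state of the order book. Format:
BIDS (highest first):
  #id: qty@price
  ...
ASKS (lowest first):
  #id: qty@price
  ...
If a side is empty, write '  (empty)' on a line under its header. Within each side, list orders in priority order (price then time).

Answer: BIDS (highest first):
  (empty)
ASKS (lowest first):
  #3: 4@99

Derivation:
After op 1 [order #1] market_sell(qty=3): fills=none; bids=[-] asks=[-]
After op 2 [order #2] limit_buy(price=104, qty=3): fills=none; bids=[#2:3@104] asks=[-]
After op 3 cancel(order #2): fills=none; bids=[-] asks=[-]
After op 4 [order #3] limit_sell(price=99, qty=10): fills=none; bids=[-] asks=[#3:10@99]
After op 5 [order #4] market_buy(qty=6): fills=#4x#3:6@99; bids=[-] asks=[#3:4@99]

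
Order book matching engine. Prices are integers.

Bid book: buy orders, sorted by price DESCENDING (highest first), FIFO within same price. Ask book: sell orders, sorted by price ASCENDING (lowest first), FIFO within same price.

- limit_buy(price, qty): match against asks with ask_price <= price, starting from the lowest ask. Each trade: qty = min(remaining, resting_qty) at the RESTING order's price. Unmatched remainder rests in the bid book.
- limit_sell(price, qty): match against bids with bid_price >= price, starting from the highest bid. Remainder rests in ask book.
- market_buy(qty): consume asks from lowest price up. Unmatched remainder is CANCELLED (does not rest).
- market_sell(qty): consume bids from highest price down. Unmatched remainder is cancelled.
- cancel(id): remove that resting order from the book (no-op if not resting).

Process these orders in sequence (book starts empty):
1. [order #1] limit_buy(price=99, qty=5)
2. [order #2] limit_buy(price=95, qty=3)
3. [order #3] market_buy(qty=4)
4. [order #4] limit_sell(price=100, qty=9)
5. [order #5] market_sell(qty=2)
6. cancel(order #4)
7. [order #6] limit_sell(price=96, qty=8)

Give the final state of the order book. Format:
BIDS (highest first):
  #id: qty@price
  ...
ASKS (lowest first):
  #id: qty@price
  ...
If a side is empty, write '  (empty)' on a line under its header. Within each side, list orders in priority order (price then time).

Answer: BIDS (highest first):
  #2: 3@95
ASKS (lowest first):
  #6: 5@96

Derivation:
After op 1 [order #1] limit_buy(price=99, qty=5): fills=none; bids=[#1:5@99] asks=[-]
After op 2 [order #2] limit_buy(price=95, qty=3): fills=none; bids=[#1:5@99 #2:3@95] asks=[-]
After op 3 [order #3] market_buy(qty=4): fills=none; bids=[#1:5@99 #2:3@95] asks=[-]
After op 4 [order #4] limit_sell(price=100, qty=9): fills=none; bids=[#1:5@99 #2:3@95] asks=[#4:9@100]
After op 5 [order #5] market_sell(qty=2): fills=#1x#5:2@99; bids=[#1:3@99 #2:3@95] asks=[#4:9@100]
After op 6 cancel(order #4): fills=none; bids=[#1:3@99 #2:3@95] asks=[-]
After op 7 [order #6] limit_sell(price=96, qty=8): fills=#1x#6:3@99; bids=[#2:3@95] asks=[#6:5@96]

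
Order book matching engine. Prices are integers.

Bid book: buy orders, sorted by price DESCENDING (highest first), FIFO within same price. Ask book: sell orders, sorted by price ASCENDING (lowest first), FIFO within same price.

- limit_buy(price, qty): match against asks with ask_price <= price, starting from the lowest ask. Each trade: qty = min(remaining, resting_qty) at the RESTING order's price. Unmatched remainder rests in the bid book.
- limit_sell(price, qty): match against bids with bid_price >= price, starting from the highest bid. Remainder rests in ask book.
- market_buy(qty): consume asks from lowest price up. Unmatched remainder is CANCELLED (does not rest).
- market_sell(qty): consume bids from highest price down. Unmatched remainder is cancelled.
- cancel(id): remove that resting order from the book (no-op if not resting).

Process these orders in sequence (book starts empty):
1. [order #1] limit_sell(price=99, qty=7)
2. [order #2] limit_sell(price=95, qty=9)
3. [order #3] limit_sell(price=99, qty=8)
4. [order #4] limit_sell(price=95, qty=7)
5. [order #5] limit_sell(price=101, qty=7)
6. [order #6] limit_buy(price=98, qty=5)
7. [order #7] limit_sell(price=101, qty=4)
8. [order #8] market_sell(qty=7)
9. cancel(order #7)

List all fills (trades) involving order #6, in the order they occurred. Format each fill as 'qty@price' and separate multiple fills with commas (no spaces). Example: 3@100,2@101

After op 1 [order #1] limit_sell(price=99, qty=7): fills=none; bids=[-] asks=[#1:7@99]
After op 2 [order #2] limit_sell(price=95, qty=9): fills=none; bids=[-] asks=[#2:9@95 #1:7@99]
After op 3 [order #3] limit_sell(price=99, qty=8): fills=none; bids=[-] asks=[#2:9@95 #1:7@99 #3:8@99]
After op 4 [order #4] limit_sell(price=95, qty=7): fills=none; bids=[-] asks=[#2:9@95 #4:7@95 #1:7@99 #3:8@99]
After op 5 [order #5] limit_sell(price=101, qty=7): fills=none; bids=[-] asks=[#2:9@95 #4:7@95 #1:7@99 #3:8@99 #5:7@101]
After op 6 [order #6] limit_buy(price=98, qty=5): fills=#6x#2:5@95; bids=[-] asks=[#2:4@95 #4:7@95 #1:7@99 #3:8@99 #5:7@101]
After op 7 [order #7] limit_sell(price=101, qty=4): fills=none; bids=[-] asks=[#2:4@95 #4:7@95 #1:7@99 #3:8@99 #5:7@101 #7:4@101]
After op 8 [order #8] market_sell(qty=7): fills=none; bids=[-] asks=[#2:4@95 #4:7@95 #1:7@99 #3:8@99 #5:7@101 #7:4@101]
After op 9 cancel(order #7): fills=none; bids=[-] asks=[#2:4@95 #4:7@95 #1:7@99 #3:8@99 #5:7@101]

Answer: 5@95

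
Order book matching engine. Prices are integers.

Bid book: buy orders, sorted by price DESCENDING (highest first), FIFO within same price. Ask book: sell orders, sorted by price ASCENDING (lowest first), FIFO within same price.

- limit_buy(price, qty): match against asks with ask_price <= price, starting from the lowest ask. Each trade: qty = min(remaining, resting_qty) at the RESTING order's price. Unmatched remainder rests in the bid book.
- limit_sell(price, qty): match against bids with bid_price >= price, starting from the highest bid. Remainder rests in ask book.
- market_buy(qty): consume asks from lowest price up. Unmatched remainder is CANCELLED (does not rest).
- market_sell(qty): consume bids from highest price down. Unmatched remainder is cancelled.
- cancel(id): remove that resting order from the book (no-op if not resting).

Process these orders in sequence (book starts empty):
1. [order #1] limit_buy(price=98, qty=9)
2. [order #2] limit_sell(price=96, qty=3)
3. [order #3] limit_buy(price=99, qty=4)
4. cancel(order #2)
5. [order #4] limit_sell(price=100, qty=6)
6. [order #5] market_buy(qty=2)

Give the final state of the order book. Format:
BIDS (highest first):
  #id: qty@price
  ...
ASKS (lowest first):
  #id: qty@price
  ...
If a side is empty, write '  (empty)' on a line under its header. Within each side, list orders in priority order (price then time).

Answer: BIDS (highest first):
  #3: 4@99
  #1: 6@98
ASKS (lowest first):
  #4: 4@100

Derivation:
After op 1 [order #1] limit_buy(price=98, qty=9): fills=none; bids=[#1:9@98] asks=[-]
After op 2 [order #2] limit_sell(price=96, qty=3): fills=#1x#2:3@98; bids=[#1:6@98] asks=[-]
After op 3 [order #3] limit_buy(price=99, qty=4): fills=none; bids=[#3:4@99 #1:6@98] asks=[-]
After op 4 cancel(order #2): fills=none; bids=[#3:4@99 #1:6@98] asks=[-]
After op 5 [order #4] limit_sell(price=100, qty=6): fills=none; bids=[#3:4@99 #1:6@98] asks=[#4:6@100]
After op 6 [order #5] market_buy(qty=2): fills=#5x#4:2@100; bids=[#3:4@99 #1:6@98] asks=[#4:4@100]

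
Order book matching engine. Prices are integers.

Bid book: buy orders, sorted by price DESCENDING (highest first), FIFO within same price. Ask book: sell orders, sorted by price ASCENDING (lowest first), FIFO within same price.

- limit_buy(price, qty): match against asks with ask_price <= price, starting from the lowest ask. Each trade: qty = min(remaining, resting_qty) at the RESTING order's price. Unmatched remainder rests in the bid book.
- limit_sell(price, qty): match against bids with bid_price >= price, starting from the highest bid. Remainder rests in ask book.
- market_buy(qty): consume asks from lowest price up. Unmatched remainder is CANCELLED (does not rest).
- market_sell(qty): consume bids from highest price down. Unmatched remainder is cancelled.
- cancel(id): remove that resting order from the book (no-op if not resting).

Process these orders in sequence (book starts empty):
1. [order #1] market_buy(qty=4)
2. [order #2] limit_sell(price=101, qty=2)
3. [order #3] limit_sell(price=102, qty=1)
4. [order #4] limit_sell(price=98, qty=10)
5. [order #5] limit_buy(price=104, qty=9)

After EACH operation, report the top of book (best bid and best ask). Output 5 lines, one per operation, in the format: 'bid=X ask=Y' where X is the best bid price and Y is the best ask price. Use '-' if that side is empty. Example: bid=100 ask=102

After op 1 [order #1] market_buy(qty=4): fills=none; bids=[-] asks=[-]
After op 2 [order #2] limit_sell(price=101, qty=2): fills=none; bids=[-] asks=[#2:2@101]
After op 3 [order #3] limit_sell(price=102, qty=1): fills=none; bids=[-] asks=[#2:2@101 #3:1@102]
After op 4 [order #4] limit_sell(price=98, qty=10): fills=none; bids=[-] asks=[#4:10@98 #2:2@101 #3:1@102]
After op 5 [order #5] limit_buy(price=104, qty=9): fills=#5x#4:9@98; bids=[-] asks=[#4:1@98 #2:2@101 #3:1@102]

Answer: bid=- ask=-
bid=- ask=101
bid=- ask=101
bid=- ask=98
bid=- ask=98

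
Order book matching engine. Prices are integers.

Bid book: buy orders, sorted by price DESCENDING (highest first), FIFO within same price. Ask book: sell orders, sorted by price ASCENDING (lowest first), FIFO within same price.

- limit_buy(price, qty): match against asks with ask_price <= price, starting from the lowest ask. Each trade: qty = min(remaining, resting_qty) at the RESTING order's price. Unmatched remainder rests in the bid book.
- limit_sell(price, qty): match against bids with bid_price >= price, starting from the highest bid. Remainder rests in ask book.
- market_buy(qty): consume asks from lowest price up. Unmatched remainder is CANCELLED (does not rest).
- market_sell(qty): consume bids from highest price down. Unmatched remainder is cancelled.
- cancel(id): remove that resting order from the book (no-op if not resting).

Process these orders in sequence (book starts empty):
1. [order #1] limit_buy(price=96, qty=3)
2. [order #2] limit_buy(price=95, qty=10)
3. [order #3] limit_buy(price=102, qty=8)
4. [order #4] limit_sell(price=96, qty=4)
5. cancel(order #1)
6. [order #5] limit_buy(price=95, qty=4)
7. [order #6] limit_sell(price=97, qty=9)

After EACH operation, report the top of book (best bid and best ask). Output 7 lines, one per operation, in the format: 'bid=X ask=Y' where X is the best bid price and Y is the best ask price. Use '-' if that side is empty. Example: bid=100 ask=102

Answer: bid=96 ask=-
bid=96 ask=-
bid=102 ask=-
bid=102 ask=-
bid=102 ask=-
bid=102 ask=-
bid=95 ask=97

Derivation:
After op 1 [order #1] limit_buy(price=96, qty=3): fills=none; bids=[#1:3@96] asks=[-]
After op 2 [order #2] limit_buy(price=95, qty=10): fills=none; bids=[#1:3@96 #2:10@95] asks=[-]
After op 3 [order #3] limit_buy(price=102, qty=8): fills=none; bids=[#3:8@102 #1:3@96 #2:10@95] asks=[-]
After op 4 [order #4] limit_sell(price=96, qty=4): fills=#3x#4:4@102; bids=[#3:4@102 #1:3@96 #2:10@95] asks=[-]
After op 5 cancel(order #1): fills=none; bids=[#3:4@102 #2:10@95] asks=[-]
After op 6 [order #5] limit_buy(price=95, qty=4): fills=none; bids=[#3:4@102 #2:10@95 #5:4@95] asks=[-]
After op 7 [order #6] limit_sell(price=97, qty=9): fills=#3x#6:4@102; bids=[#2:10@95 #5:4@95] asks=[#6:5@97]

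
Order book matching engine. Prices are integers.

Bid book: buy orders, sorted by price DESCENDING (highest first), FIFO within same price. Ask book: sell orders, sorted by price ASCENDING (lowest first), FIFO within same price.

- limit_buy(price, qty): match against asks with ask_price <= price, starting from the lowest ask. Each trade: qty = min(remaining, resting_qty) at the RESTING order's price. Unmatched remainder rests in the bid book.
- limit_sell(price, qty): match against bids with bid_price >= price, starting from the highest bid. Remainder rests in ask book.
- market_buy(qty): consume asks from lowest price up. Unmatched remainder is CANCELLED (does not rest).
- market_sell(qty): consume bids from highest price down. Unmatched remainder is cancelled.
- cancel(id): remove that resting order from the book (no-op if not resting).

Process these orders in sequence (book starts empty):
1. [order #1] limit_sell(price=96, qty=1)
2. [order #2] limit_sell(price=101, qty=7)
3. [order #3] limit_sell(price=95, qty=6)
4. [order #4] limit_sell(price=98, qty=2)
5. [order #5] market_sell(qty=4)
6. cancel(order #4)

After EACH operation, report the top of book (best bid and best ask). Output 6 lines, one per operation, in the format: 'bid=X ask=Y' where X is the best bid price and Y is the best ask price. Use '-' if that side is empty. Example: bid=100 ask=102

Answer: bid=- ask=96
bid=- ask=96
bid=- ask=95
bid=- ask=95
bid=- ask=95
bid=- ask=95

Derivation:
After op 1 [order #1] limit_sell(price=96, qty=1): fills=none; bids=[-] asks=[#1:1@96]
After op 2 [order #2] limit_sell(price=101, qty=7): fills=none; bids=[-] asks=[#1:1@96 #2:7@101]
After op 3 [order #3] limit_sell(price=95, qty=6): fills=none; bids=[-] asks=[#3:6@95 #1:1@96 #2:7@101]
After op 4 [order #4] limit_sell(price=98, qty=2): fills=none; bids=[-] asks=[#3:6@95 #1:1@96 #4:2@98 #2:7@101]
After op 5 [order #5] market_sell(qty=4): fills=none; bids=[-] asks=[#3:6@95 #1:1@96 #4:2@98 #2:7@101]
After op 6 cancel(order #4): fills=none; bids=[-] asks=[#3:6@95 #1:1@96 #2:7@101]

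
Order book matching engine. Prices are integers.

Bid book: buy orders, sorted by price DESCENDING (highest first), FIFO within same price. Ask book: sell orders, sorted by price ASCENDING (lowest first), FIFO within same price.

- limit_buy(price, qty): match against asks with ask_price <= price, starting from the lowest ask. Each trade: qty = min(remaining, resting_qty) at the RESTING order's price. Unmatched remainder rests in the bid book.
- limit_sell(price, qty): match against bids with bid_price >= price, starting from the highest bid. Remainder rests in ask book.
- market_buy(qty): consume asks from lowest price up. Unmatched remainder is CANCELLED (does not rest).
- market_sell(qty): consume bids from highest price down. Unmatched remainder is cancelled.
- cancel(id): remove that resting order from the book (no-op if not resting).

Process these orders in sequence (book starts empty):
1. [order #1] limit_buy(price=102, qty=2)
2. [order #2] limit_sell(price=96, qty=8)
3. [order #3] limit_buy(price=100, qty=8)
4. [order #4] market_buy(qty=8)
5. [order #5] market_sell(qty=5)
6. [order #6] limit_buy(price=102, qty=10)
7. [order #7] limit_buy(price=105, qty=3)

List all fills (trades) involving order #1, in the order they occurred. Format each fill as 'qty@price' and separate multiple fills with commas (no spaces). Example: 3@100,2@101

After op 1 [order #1] limit_buy(price=102, qty=2): fills=none; bids=[#1:2@102] asks=[-]
After op 2 [order #2] limit_sell(price=96, qty=8): fills=#1x#2:2@102; bids=[-] asks=[#2:6@96]
After op 3 [order #3] limit_buy(price=100, qty=8): fills=#3x#2:6@96; bids=[#3:2@100] asks=[-]
After op 4 [order #4] market_buy(qty=8): fills=none; bids=[#3:2@100] asks=[-]
After op 5 [order #5] market_sell(qty=5): fills=#3x#5:2@100; bids=[-] asks=[-]
After op 6 [order #6] limit_buy(price=102, qty=10): fills=none; bids=[#6:10@102] asks=[-]
After op 7 [order #7] limit_buy(price=105, qty=3): fills=none; bids=[#7:3@105 #6:10@102] asks=[-]

Answer: 2@102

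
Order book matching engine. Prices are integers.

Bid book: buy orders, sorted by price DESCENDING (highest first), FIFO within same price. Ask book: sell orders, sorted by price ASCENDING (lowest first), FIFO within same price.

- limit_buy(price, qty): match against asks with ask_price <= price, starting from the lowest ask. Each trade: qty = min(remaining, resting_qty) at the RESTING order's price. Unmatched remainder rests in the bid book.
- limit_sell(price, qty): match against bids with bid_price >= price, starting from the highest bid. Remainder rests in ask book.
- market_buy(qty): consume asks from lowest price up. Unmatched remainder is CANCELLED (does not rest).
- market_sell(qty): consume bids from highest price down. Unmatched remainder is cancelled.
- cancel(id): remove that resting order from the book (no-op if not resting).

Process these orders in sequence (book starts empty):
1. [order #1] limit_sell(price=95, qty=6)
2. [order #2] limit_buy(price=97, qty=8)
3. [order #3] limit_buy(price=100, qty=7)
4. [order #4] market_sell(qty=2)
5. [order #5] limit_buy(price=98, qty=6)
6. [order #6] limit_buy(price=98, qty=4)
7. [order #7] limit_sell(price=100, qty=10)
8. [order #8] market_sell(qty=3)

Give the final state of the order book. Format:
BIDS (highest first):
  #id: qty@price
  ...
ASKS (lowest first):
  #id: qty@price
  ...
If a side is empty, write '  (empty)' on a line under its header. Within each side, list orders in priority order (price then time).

Answer: BIDS (highest first):
  #5: 3@98
  #6: 4@98
  #2: 2@97
ASKS (lowest first):
  #7: 5@100

Derivation:
After op 1 [order #1] limit_sell(price=95, qty=6): fills=none; bids=[-] asks=[#1:6@95]
After op 2 [order #2] limit_buy(price=97, qty=8): fills=#2x#1:6@95; bids=[#2:2@97] asks=[-]
After op 3 [order #3] limit_buy(price=100, qty=7): fills=none; bids=[#3:7@100 #2:2@97] asks=[-]
After op 4 [order #4] market_sell(qty=2): fills=#3x#4:2@100; bids=[#3:5@100 #2:2@97] asks=[-]
After op 5 [order #5] limit_buy(price=98, qty=6): fills=none; bids=[#3:5@100 #5:6@98 #2:2@97] asks=[-]
After op 6 [order #6] limit_buy(price=98, qty=4): fills=none; bids=[#3:5@100 #5:6@98 #6:4@98 #2:2@97] asks=[-]
After op 7 [order #7] limit_sell(price=100, qty=10): fills=#3x#7:5@100; bids=[#5:6@98 #6:4@98 #2:2@97] asks=[#7:5@100]
After op 8 [order #8] market_sell(qty=3): fills=#5x#8:3@98; bids=[#5:3@98 #6:4@98 #2:2@97] asks=[#7:5@100]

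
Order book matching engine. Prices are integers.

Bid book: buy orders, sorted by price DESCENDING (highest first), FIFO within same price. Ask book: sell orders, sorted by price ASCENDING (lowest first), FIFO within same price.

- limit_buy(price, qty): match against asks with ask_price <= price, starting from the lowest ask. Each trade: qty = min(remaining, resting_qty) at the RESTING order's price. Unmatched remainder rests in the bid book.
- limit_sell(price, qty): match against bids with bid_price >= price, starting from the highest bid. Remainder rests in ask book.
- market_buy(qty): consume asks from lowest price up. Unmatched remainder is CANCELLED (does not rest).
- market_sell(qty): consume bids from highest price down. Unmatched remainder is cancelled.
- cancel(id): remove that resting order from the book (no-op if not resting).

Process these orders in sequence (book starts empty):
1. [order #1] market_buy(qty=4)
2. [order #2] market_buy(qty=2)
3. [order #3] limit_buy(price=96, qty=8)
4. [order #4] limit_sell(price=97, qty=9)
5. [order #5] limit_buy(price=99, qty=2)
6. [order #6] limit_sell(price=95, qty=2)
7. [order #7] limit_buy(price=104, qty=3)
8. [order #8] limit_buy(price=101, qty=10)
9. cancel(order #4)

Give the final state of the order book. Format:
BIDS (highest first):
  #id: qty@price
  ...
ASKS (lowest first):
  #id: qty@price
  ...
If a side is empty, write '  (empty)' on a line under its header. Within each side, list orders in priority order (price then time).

Answer: BIDS (highest first):
  #8: 6@101
  #3: 6@96
ASKS (lowest first):
  (empty)

Derivation:
After op 1 [order #1] market_buy(qty=4): fills=none; bids=[-] asks=[-]
After op 2 [order #2] market_buy(qty=2): fills=none; bids=[-] asks=[-]
After op 3 [order #3] limit_buy(price=96, qty=8): fills=none; bids=[#3:8@96] asks=[-]
After op 4 [order #4] limit_sell(price=97, qty=9): fills=none; bids=[#3:8@96] asks=[#4:9@97]
After op 5 [order #5] limit_buy(price=99, qty=2): fills=#5x#4:2@97; bids=[#3:8@96] asks=[#4:7@97]
After op 6 [order #6] limit_sell(price=95, qty=2): fills=#3x#6:2@96; bids=[#3:6@96] asks=[#4:7@97]
After op 7 [order #7] limit_buy(price=104, qty=3): fills=#7x#4:3@97; bids=[#3:6@96] asks=[#4:4@97]
After op 8 [order #8] limit_buy(price=101, qty=10): fills=#8x#4:4@97; bids=[#8:6@101 #3:6@96] asks=[-]
After op 9 cancel(order #4): fills=none; bids=[#8:6@101 #3:6@96] asks=[-]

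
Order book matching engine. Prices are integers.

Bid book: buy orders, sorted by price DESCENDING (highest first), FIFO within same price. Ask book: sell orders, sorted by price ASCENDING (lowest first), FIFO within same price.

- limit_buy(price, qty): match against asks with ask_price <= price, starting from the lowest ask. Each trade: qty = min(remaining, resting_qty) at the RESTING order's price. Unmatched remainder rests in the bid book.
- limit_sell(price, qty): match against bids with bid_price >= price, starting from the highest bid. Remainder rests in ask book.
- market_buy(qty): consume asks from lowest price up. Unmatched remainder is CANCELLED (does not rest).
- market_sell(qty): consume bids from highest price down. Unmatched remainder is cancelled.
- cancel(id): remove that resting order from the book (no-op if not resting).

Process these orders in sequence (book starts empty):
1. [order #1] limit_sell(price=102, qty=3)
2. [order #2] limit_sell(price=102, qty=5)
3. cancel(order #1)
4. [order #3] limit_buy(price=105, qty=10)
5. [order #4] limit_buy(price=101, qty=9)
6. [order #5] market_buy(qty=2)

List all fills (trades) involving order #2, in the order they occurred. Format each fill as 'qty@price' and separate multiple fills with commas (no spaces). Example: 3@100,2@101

Answer: 5@102

Derivation:
After op 1 [order #1] limit_sell(price=102, qty=3): fills=none; bids=[-] asks=[#1:3@102]
After op 2 [order #2] limit_sell(price=102, qty=5): fills=none; bids=[-] asks=[#1:3@102 #2:5@102]
After op 3 cancel(order #1): fills=none; bids=[-] asks=[#2:5@102]
After op 4 [order #3] limit_buy(price=105, qty=10): fills=#3x#2:5@102; bids=[#3:5@105] asks=[-]
After op 5 [order #4] limit_buy(price=101, qty=9): fills=none; bids=[#3:5@105 #4:9@101] asks=[-]
After op 6 [order #5] market_buy(qty=2): fills=none; bids=[#3:5@105 #4:9@101] asks=[-]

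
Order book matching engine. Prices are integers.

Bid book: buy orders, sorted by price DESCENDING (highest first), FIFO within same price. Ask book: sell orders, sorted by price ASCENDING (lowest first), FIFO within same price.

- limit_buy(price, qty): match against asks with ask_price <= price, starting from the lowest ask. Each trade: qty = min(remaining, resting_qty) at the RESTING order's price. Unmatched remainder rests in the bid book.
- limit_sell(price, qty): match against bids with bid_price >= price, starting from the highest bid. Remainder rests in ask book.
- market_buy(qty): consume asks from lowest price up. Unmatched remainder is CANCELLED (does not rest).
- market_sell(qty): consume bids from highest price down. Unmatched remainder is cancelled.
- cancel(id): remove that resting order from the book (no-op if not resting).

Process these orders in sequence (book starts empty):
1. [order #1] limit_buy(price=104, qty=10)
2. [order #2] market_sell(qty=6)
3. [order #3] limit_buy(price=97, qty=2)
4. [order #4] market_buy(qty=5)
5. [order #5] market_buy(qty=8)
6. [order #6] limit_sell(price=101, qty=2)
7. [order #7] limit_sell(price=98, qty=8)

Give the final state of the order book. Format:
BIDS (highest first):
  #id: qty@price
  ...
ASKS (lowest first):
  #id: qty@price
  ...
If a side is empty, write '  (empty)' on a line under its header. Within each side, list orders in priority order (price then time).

After op 1 [order #1] limit_buy(price=104, qty=10): fills=none; bids=[#1:10@104] asks=[-]
After op 2 [order #2] market_sell(qty=6): fills=#1x#2:6@104; bids=[#1:4@104] asks=[-]
After op 3 [order #3] limit_buy(price=97, qty=2): fills=none; bids=[#1:4@104 #3:2@97] asks=[-]
After op 4 [order #4] market_buy(qty=5): fills=none; bids=[#1:4@104 #3:2@97] asks=[-]
After op 5 [order #5] market_buy(qty=8): fills=none; bids=[#1:4@104 #3:2@97] asks=[-]
After op 6 [order #6] limit_sell(price=101, qty=2): fills=#1x#6:2@104; bids=[#1:2@104 #3:2@97] asks=[-]
After op 7 [order #7] limit_sell(price=98, qty=8): fills=#1x#7:2@104; bids=[#3:2@97] asks=[#7:6@98]

Answer: BIDS (highest first):
  #3: 2@97
ASKS (lowest first):
  #7: 6@98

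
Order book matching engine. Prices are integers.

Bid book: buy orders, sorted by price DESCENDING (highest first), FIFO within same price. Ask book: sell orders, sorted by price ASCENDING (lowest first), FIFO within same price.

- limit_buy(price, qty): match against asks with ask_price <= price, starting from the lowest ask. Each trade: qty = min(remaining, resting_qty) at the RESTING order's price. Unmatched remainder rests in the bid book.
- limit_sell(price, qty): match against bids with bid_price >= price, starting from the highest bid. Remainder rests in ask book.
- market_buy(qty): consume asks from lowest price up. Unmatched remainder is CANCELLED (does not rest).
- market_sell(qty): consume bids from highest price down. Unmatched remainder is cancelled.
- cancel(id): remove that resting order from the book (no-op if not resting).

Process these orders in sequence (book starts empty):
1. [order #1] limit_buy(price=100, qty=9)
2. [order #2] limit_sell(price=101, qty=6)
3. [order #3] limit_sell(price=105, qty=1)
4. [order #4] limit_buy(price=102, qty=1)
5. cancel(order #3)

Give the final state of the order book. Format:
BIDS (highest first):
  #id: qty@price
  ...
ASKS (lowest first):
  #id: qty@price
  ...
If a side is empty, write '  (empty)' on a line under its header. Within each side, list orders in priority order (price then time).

Answer: BIDS (highest first):
  #1: 9@100
ASKS (lowest first):
  #2: 5@101

Derivation:
After op 1 [order #1] limit_buy(price=100, qty=9): fills=none; bids=[#1:9@100] asks=[-]
After op 2 [order #2] limit_sell(price=101, qty=6): fills=none; bids=[#1:9@100] asks=[#2:6@101]
After op 3 [order #3] limit_sell(price=105, qty=1): fills=none; bids=[#1:9@100] asks=[#2:6@101 #3:1@105]
After op 4 [order #4] limit_buy(price=102, qty=1): fills=#4x#2:1@101; bids=[#1:9@100] asks=[#2:5@101 #3:1@105]
After op 5 cancel(order #3): fills=none; bids=[#1:9@100] asks=[#2:5@101]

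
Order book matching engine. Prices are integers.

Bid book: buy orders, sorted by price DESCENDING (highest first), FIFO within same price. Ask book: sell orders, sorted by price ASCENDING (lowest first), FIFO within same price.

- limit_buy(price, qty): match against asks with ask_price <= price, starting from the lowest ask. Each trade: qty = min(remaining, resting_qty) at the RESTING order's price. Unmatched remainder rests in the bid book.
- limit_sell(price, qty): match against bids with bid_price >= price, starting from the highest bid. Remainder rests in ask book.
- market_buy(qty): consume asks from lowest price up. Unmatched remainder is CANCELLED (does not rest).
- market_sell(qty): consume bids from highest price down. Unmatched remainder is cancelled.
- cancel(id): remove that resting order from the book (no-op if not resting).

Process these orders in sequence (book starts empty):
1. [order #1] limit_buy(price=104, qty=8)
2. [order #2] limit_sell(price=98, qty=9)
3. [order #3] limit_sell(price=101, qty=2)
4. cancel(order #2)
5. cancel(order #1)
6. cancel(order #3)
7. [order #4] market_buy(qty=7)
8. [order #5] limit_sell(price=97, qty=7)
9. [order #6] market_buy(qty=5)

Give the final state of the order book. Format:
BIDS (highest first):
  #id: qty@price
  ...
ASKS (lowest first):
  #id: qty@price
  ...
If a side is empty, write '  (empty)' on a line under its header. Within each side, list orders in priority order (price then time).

After op 1 [order #1] limit_buy(price=104, qty=8): fills=none; bids=[#1:8@104] asks=[-]
After op 2 [order #2] limit_sell(price=98, qty=9): fills=#1x#2:8@104; bids=[-] asks=[#2:1@98]
After op 3 [order #3] limit_sell(price=101, qty=2): fills=none; bids=[-] asks=[#2:1@98 #3:2@101]
After op 4 cancel(order #2): fills=none; bids=[-] asks=[#3:2@101]
After op 5 cancel(order #1): fills=none; bids=[-] asks=[#3:2@101]
After op 6 cancel(order #3): fills=none; bids=[-] asks=[-]
After op 7 [order #4] market_buy(qty=7): fills=none; bids=[-] asks=[-]
After op 8 [order #5] limit_sell(price=97, qty=7): fills=none; bids=[-] asks=[#5:7@97]
After op 9 [order #6] market_buy(qty=5): fills=#6x#5:5@97; bids=[-] asks=[#5:2@97]

Answer: BIDS (highest first):
  (empty)
ASKS (lowest first):
  #5: 2@97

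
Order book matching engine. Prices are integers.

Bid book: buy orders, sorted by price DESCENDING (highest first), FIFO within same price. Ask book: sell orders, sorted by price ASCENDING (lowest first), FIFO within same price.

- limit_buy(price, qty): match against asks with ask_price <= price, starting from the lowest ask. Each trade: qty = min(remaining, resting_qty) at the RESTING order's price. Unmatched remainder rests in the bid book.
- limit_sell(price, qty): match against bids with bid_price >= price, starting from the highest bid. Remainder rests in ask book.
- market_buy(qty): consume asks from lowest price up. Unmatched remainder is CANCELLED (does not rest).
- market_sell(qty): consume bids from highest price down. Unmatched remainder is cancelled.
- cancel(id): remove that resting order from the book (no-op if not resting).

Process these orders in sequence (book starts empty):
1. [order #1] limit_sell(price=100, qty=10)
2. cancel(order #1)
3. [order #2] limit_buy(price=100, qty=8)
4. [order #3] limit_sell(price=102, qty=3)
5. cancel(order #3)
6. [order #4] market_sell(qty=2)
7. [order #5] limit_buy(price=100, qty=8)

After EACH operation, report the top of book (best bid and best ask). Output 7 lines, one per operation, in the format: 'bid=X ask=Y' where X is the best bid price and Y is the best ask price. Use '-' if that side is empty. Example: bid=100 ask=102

After op 1 [order #1] limit_sell(price=100, qty=10): fills=none; bids=[-] asks=[#1:10@100]
After op 2 cancel(order #1): fills=none; bids=[-] asks=[-]
After op 3 [order #2] limit_buy(price=100, qty=8): fills=none; bids=[#2:8@100] asks=[-]
After op 4 [order #3] limit_sell(price=102, qty=3): fills=none; bids=[#2:8@100] asks=[#3:3@102]
After op 5 cancel(order #3): fills=none; bids=[#2:8@100] asks=[-]
After op 6 [order #4] market_sell(qty=2): fills=#2x#4:2@100; bids=[#2:6@100] asks=[-]
After op 7 [order #5] limit_buy(price=100, qty=8): fills=none; bids=[#2:6@100 #5:8@100] asks=[-]

Answer: bid=- ask=100
bid=- ask=-
bid=100 ask=-
bid=100 ask=102
bid=100 ask=-
bid=100 ask=-
bid=100 ask=-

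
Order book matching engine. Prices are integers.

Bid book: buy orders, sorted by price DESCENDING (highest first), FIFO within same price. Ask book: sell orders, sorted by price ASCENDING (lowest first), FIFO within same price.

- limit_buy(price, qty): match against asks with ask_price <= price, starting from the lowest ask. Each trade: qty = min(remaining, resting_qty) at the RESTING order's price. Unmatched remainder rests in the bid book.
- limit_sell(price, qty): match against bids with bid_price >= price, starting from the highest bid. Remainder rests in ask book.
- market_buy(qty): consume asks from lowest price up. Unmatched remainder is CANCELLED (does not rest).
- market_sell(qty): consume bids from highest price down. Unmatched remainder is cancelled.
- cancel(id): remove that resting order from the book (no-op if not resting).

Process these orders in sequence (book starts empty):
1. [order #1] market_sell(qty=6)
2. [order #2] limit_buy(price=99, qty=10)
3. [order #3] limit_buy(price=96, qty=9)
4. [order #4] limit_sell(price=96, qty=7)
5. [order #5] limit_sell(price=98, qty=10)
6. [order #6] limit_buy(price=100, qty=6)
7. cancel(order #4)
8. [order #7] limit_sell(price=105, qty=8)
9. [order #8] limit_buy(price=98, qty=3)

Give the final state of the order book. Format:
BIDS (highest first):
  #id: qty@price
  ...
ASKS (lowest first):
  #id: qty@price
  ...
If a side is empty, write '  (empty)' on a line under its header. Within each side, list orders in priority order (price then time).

Answer: BIDS (highest first):
  #8: 2@98
  #3: 9@96
ASKS (lowest first):
  #7: 8@105

Derivation:
After op 1 [order #1] market_sell(qty=6): fills=none; bids=[-] asks=[-]
After op 2 [order #2] limit_buy(price=99, qty=10): fills=none; bids=[#2:10@99] asks=[-]
After op 3 [order #3] limit_buy(price=96, qty=9): fills=none; bids=[#2:10@99 #3:9@96] asks=[-]
After op 4 [order #4] limit_sell(price=96, qty=7): fills=#2x#4:7@99; bids=[#2:3@99 #3:9@96] asks=[-]
After op 5 [order #5] limit_sell(price=98, qty=10): fills=#2x#5:3@99; bids=[#3:9@96] asks=[#5:7@98]
After op 6 [order #6] limit_buy(price=100, qty=6): fills=#6x#5:6@98; bids=[#3:9@96] asks=[#5:1@98]
After op 7 cancel(order #4): fills=none; bids=[#3:9@96] asks=[#5:1@98]
After op 8 [order #7] limit_sell(price=105, qty=8): fills=none; bids=[#3:9@96] asks=[#5:1@98 #7:8@105]
After op 9 [order #8] limit_buy(price=98, qty=3): fills=#8x#5:1@98; bids=[#8:2@98 #3:9@96] asks=[#7:8@105]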